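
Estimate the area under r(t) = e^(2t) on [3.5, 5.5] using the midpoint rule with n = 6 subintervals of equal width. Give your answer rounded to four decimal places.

28851.4913

Δt = (5.5 − 3.5)/6 = 1/3.
Midpoints: 11/3, 4, 13/3, 14/3, 5, 16/3.
r(11/3) ≈ 1530.4749, r(4) ≈ 2980.9580, r(13/3) ≈ 5806.1133, r(14/3) ≈ 11308.7646, r(5) ≈ 22026.4658, r(16/3) ≈ 42901.6972.
Sum = Δt · [r(11/3) + r(4) + r(13/3) + ...].
Sum ≈ 28851.4913.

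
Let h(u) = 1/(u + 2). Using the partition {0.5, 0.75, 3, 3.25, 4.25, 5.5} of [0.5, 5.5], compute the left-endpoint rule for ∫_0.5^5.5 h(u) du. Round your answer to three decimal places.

1.359

Subinterval widths: 0.25, 2.25, 0.25, 1, 1.25.
Left endpoints: 0.5, 0.75, 3, 3.25, 4.25.
h(0.5) = 0.4, h(0.75) = 4/11, h(3) = 0.2, h(3.25) = 4/21, h(4.25) = 0.16.
Sum = Σ Δu_i · h(u_i).
Sum ≈ 1.359.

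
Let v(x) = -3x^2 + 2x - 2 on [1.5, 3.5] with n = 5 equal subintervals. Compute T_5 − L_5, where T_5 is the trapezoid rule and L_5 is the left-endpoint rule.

T_5 = -33.66.
L_5 = -28.46.
T_5 − L_5 = -5.2.

-5.2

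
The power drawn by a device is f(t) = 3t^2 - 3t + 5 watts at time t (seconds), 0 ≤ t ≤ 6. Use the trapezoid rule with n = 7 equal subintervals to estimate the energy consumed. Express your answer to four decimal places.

194.2041

Δt = (6 − 0)/7 = 6/7.
f(0) = 5, f(6/7) = 227/49, f(12/7) = 425/49, f(18/7) = 839/49, f(24/7) = 1469/49, f(30/7) = 2315/49, f(36/7) = 3377/49, f(6) = 95.
T_7 = (Δt/2)·[f(t_0) + 2f(t_1) + ... + 2f(t_{6}) + f(t_7)].
Sum ≈ 194.2041.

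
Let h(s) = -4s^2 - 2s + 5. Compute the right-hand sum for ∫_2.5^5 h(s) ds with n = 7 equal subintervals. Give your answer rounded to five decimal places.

Δs = (5 − 2.5)/7 = 5/14.
Right endpoints: 20/7, 45/14, 25/7, 55/14, 30/7, 65/14, 5.
h(20/7) = -1635/49, h(45/14) = -2095/49, h(25/7) = -2605/49, h(55/14) = -3165/49, h(30/7) = -3775/49, h(65/14) = -4435/49, h(5) = -105.
Sum = Δs · [h(20/7) + h(45/14) + h(25/7) + ...].
Sum ≈ -166.58163.

-166.58163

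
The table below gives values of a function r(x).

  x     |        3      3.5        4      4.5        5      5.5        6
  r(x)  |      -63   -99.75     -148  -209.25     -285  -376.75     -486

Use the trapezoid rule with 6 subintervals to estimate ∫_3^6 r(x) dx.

Δx = 0.5.
T_6 = (0.5/2)·[(-63) + 2·(-99.75) + 2·(-148) + 2·(-209.25) + 2·(-285) + 2·(-376.75) + (-486)] = -696.625.

-696.625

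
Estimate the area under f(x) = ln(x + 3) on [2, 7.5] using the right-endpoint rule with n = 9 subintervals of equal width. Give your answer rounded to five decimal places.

Δx = (7.5 − 2)/9 = 11/18.
Right endpoints: 47/18, 29/9, 23/6, 40/9, 91/18, 17/3, 113/18, 62/9, 7.5.
f(47/18) ≈ 1.72475, f(29/9) ≈ 1.82813, f(23/6) ≈ 1.92181, f(40/9) ≈ 2.00747, f(91/18) ≈ 2.08636, f(17/3) ≈ 2.15948, f(113/18) ≈ 2.22762, f(62/9) ≈ 2.29141, f(7.5) ≈ 2.35138.
Sum = Δx · [f(47/18) + f(29/9) + f(23/6) + ...].
Sum ≈ 11.36570.

11.36570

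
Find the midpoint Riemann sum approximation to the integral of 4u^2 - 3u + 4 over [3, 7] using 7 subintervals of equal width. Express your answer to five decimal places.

376.89796

Δu = (7 − 3)/7 = 4/7.
Midpoints: 23/7, 27/7, 31/7, 5, 39/7, 43/7, 47/7.
f(23/7) = 1829/49, f(27/7) = 2545/49, f(31/7) = 3389/49, f(5) = 89, f(39/7) = 5461/49, f(43/7) = 6689/49, f(47/7) = 8045/49.
Sum = Δu · [f(23/7) + f(27/7) + f(31/7) + ...].
Sum ≈ 376.89796.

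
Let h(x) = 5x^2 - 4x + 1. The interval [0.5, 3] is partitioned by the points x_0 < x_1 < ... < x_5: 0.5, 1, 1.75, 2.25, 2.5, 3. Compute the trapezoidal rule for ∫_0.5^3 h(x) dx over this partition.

30.46875

Subinterval widths: 0.5, 0.75, 0.5, 0.25, 0.5.
h(0.5) = 0.25, h(1) = 2, h(1.75) = 9.3125, h(2.25) = 17.3125, h(2.5) = 22.25, h(3) = 34.
On each subinterval the trapezoid contributes (Δx_i/2)·[h(x_{i-1}) + h(x_i)].
Sum = 30.46875.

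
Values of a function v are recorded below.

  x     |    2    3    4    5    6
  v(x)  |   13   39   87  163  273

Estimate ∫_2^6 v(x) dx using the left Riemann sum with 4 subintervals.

Δx = 1.
Sum = 1·[13 + 39 + 87 + 163] = 302.

302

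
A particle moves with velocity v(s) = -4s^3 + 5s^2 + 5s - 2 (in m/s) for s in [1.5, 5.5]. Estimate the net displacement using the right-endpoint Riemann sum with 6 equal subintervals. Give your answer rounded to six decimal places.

Δs = (5.5 − 1.5)/6 = 2/3.
Right endpoints: 13/6, 17/6, 3.5, 25/6, 29/6, 5.5.
v(13/6) = -905/108, v(17/6) = -4177/108, v(3.5) = -94.75, v(25/6) = -19841/108, v(29/6) = -33769/108, v(5.5) = -488.75.
Sum = Δs · [v(13/6) + v(17/6) + v(3.5) + ...].
Sum ≈ -751.296296.

-751.296296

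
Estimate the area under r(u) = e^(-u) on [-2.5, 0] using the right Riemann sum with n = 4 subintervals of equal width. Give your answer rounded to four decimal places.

8.0496

Δu = (0 − (-2.5))/4 = 0.625.
Right endpoints: -1.875, -1.25, -0.625, 0.
r(-1.875) ≈ 6.5208, r(-1.25) ≈ 3.4903, r(-0.625) ≈ 1.8682, r(0) ≈ 1.0000.
Sum = Δu · [r(-1.875) + r(-1.25) + r(-0.625) + r(0)].
Sum ≈ 8.0496.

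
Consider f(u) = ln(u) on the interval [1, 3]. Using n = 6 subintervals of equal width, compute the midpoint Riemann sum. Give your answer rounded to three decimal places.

Δu = (3 − 1)/6 = 1/3.
Midpoints: 7/6, 1.5, 11/6, 13/6, 2.5, 17/6.
f(7/6) ≈ 0.154, f(1.5) ≈ 0.405, f(11/6) ≈ 0.606, f(13/6) ≈ 0.773, f(2.5) ≈ 0.916, f(17/6) ≈ 1.041.
Sum = Δu · [f(7/6) + f(1.5) + f(11/6) + ...].
Sum ≈ 1.299.

1.299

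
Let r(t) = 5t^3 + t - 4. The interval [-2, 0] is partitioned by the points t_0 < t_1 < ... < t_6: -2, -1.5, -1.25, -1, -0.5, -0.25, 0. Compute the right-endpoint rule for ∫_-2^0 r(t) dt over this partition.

-22.0859375

Subinterval widths: 0.5, 0.25, 0.25, 0.5, 0.25, 0.25.
Right endpoints: -1.5, -1.25, -1, -0.5, -0.25, 0.
r(-1.5) = -22.375, r(-1.25) = -15.015625, r(-1) = -10, r(-0.5) = -5.125, r(-0.25) = -4.328125, r(0) = -4.
Sum = Σ Δt_i · r(t_i).
Sum = -22.0859375.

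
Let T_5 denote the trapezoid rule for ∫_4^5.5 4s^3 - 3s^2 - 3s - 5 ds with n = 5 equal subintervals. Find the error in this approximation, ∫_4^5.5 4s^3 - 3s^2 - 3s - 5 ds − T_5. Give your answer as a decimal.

-1.215

Exact integral: ∫_4^5.5 f(s) ds = 527.8125.
T_5 = 529.0275.
Error = 527.8125 − 529.0275 = -1.215.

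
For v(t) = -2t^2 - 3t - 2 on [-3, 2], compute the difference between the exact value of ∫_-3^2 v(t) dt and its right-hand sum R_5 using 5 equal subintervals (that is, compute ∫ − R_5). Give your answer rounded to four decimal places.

Exact integral: ∫_-3^2 v(t) dt ≈ -25.833333.
R_5 = -30.
Error ≈ -25.833333 − (-30) ≈ 4.1667.

4.1667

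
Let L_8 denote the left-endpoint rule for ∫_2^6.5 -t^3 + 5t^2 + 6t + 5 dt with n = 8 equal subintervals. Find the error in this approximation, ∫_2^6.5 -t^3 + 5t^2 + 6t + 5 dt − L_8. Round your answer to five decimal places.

Exact integral: ∫_2^6.5 f(t) dt = 139.359375.
L_8 ≈ 151.1257324.
Error ≈ 139.359375 − 151.1257324 ≈ -11.76636.

-11.76636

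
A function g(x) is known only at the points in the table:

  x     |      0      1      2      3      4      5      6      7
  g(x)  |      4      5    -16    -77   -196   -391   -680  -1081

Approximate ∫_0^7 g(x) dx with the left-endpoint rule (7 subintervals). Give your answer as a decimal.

-1351

Δx = 1.
Sum = 1·[4 + 5 + (-16) + (-77) + (-196) + (-391) + (-680)] = -1351.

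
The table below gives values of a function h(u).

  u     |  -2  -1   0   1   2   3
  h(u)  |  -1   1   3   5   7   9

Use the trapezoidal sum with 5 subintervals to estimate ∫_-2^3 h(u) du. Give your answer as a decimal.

Δu = 1.
T_5 = (1/2)·[(-1) + 2·1 + 2·3 + 2·5 + 2·7 + 9] = 20.

20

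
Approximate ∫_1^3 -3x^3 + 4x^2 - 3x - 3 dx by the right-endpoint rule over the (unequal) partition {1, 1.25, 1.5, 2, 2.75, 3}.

Subinterval widths: 0.25, 0.25, 0.5, 0.75, 0.25.
Right endpoints: 1.25, 1.5, 2, 2.75, 3.
f(1.25) = -6.359375, f(1.5) = -8.625, f(2) = -17, f(2.75) = -43.390625, f(3) = -57.
Sum = Σ Δx_i · f(x_i).
Sum = -59.0390625.

-59.0390625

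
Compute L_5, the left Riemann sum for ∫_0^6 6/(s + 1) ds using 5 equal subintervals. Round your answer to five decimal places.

Δs = (6 − 0)/5 = 1.2.
Left endpoints: 0, 1.2, 2.4, 3.6, 4.8.
f(0) = 6, f(1.2) = 30/11, f(2.4) = 30/17, f(3.6) = 30/23, f(4.8) = 30/29.
Sum = Δs · [f(0) + f(1.2) + f(2.4) + f(3.6) + f(4.8)].
Sum ≈ 15.39697.

15.39697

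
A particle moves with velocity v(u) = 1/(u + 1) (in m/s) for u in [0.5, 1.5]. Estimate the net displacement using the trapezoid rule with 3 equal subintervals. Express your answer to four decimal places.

0.5134

Δu = (1.5 − 0.5)/3 = 1/3.
v(0.5) = 2/3, v(5/6) = 6/11, v(7/6) = 6/13, v(1.5) = 0.4.
T_3 = (Δu/2)·[v(u_0) + 2v(u_1) + 2v(u_2) + v(u_3)].
Sum ≈ 0.5134.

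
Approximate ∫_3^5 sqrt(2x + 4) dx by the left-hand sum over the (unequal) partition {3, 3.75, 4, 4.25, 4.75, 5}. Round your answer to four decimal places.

6.7719

Subinterval widths: 0.75, 0.25, 0.25, 0.5, 0.25.
Left endpoints: 3, 3.75, 4, 4.25, 4.75.
f(3) ≈ 3.1623, f(3.75) ≈ 3.3912, f(4) ≈ 3.4641, f(4.25) ≈ 3.5355, f(4.75) ≈ 3.6742.
Sum = Σ Δx_i · f(x_i).
Sum ≈ 6.7719.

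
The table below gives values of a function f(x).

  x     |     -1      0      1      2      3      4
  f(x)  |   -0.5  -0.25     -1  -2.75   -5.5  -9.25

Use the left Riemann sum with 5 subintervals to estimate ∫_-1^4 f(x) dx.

Δx = 1.
Sum = 1·[(-0.5) + (-0.25) + (-1) + (-2.75) + (-5.5)] = -10.

-10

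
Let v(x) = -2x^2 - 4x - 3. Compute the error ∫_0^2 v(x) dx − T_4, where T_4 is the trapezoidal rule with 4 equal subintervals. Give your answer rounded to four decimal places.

Exact integral: ∫_0^2 v(x) dx ≈ -19.333333.
T_4 = -19.5.
Error ≈ -19.333333 − (-19.5) ≈ 0.1667.

0.1667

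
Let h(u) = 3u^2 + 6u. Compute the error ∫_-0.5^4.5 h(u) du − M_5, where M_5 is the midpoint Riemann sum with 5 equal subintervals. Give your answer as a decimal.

Exact integral: ∫_-0.5^4.5 h(u) du = 151.25.
M_5 = 150.
Error = 151.25 − 150 = 1.25.

1.25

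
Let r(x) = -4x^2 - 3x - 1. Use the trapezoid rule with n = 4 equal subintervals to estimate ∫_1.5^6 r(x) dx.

-342.421875

Δx = (6 − 1.5)/4 = 1.125.
r(1.5) = -14.5, r(2.625) = -36.4375, r(3.75) = -68.5, r(4.875) = -110.6875, r(6) = -163.
T_4 = (Δx/2)·[r(x_0) + 2r(x_1) + 2r(x_2) + 2r(x_3) + r(x_4)].
Sum = -342.421875.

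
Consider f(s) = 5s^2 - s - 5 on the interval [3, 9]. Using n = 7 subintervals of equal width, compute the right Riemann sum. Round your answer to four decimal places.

Δs = (9 − 3)/7 = 6/7.
Right endpoints: 27/7, 33/7, 39/7, 45/7, 51/7, 57/7, 9.
f(27/7) = 3211/49, f(33/7) = 4969/49, f(39/7) = 7087/49, f(45/7) = 9565/49, f(51/7) = 12403/49, f(57/7) = 15601/49, f(9) = 391.
Sum = Δs · [f(27/7) + f(33/7) + f(39/7) + ...].
Sum ≈ 1259.3878.

1259.3878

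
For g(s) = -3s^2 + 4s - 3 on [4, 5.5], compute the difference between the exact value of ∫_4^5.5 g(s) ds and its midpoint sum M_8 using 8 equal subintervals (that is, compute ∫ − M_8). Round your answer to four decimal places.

Exact integral: ∫_4^5.5 g(s) ds = -78.375.
M_8 ≈ -78.361816.
Error ≈ -78.375 − (-78.361816) ≈ -0.0132.

-0.0132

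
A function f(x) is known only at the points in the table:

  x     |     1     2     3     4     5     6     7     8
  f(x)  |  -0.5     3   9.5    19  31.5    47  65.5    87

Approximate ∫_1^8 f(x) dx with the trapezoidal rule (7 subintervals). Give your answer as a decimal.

218.75

Δx = 1.
T_7 = (1/2)·[(-0.5) + 2·3 + 2·9.5 + 2·19 + 2·31.5 + 2·47 + 2·65.5 + 87] = 218.75.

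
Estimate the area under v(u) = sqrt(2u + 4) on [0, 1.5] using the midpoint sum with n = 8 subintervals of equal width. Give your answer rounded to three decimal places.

3.507

Δu = (1.5 − 0)/8 = 0.1875.
Midpoints: 0.09375, 0.28125, 0.46875, 0.65625, 0.84375, 1.03125, 1.21875, 1.40625.
v(0.09375) ≈ 2.046, v(0.28125) ≈ 2.136, v(0.46875) ≈ 2.222, v(0.65625) ≈ 2.305, v(0.84375) ≈ 2.385, v(1.03125) ≈ 2.462, v(1.21875) ≈ 2.537, v(1.40625) ≈ 2.610.
Sum = Δu · [v(0.09375) + v(0.28125) + v(0.46875) + ...].
Sum ≈ 3.507.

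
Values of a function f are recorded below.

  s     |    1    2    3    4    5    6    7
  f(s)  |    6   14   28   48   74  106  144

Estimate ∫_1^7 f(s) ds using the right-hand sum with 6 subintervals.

Δs = 1.
Sum = 1·[14 + 28 + 48 + 74 + 106 + 144] = 414.

414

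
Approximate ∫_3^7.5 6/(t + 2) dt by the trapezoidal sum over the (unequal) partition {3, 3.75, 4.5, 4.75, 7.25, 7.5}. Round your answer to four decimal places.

Subinterval widths: 0.75, 0.75, 0.25, 2.5, 0.25.
f(3) = 1.2, f(3.75) = 24/23, f(4.5) = 12/13, f(4.75) = 8/9, f(7.25) = 24/37, f(7.5) = 12/19.
On each subinterval the trapezoid contributes (Δt_i/2)·[f(t_{i-1}) + f(t_i)].
Sum ≈ 3.8872.

3.8872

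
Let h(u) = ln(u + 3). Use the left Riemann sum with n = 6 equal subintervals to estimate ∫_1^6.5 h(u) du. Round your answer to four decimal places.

9.9355

Δu = (6.5 − 1)/6 = 11/12.
Left endpoints: 1, 23/12, 17/6, 3.75, 14/3, 67/12.
h(1) ≈ 1.3863, h(23/12) ≈ 1.5926, h(17/6) ≈ 1.7636, h(3.75) ≈ 1.9095, h(14/3) ≈ 2.0369, h(67/12) ≈ 2.1498.
Sum = Δu · [h(1) + h(23/12) + h(17/6) + ...].
Sum ≈ 9.9355.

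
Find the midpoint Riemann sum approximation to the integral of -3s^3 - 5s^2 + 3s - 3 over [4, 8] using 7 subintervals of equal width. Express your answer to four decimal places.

Δs = (8 − 4)/7 = 4/7.
Midpoints: 30/7, 34/7, 38/7, 6, 46/7, 50/7, 54/7.
f(30/7) = -109119/343, f(34/7) = -154403/343, f(38/7) = -210599/343, f(6) = -813, f(46/7) = -360335/343, f(50/7) = -456179/343, f(54/7) = -567543/343.
Sum = Δs · [f(30/7) + f(34/7) + f(38/7) + ...].
Sum ≈ -3560.2449.

-3560.2449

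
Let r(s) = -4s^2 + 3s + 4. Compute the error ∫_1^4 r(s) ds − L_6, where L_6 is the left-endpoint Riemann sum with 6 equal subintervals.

Exact integral: ∫_1^4 r(s) ds = -49.5.
L_6 = -37.25.
Error = -49.5 − (-37.25) = -12.25.

-12.25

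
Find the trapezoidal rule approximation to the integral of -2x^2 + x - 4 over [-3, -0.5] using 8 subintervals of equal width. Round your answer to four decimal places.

Δx = (-0.5 − (-3))/8 = 0.3125.
f(-3) = -25, f(-2.6875) = -21.1328125, f(-2.375) = -17.65625, f(-2.0625) = -14.5703125, f(-1.75) = -11.875, f(-1.4375) = -9.5703125, f(-1.125) = -7.65625, f(-0.8125) = -6.1328125, f(-0.5) = -5.
T_8 = (Δx/2)·[f(x_0) + 2f(x_1) + ... + 2f(x_{7}) + f(x_8)].
Sum ≈ -32.3730.

-32.3730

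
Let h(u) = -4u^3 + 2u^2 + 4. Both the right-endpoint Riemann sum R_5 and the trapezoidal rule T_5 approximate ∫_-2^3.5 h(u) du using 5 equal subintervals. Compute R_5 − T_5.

R_5 = -188.76.
T_5 = -85.91.
R_5 − T_5 = -102.85.

-102.85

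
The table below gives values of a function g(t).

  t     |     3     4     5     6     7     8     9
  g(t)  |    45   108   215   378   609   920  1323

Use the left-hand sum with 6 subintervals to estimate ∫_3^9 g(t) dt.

2275

Δt = 1.
Sum = 1·[45 + 108 + 215 + 378 + 609 + 920] = 2275.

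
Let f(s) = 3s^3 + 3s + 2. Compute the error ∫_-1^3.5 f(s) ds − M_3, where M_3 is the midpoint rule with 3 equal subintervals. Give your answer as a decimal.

Exact integral: ∫_-1^3.5 f(s) ds = 137.671875.
M_3 = 128.1796875.
Error = 137.671875 − 128.1796875 = 9.4921875.

9.4921875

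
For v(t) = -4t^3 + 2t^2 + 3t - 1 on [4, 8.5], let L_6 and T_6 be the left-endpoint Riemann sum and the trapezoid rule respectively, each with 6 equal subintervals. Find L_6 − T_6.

777.9375

L_6 = -3770.296875.
T_6 = -4548.234375.
L_6 − T_6 = 777.9375.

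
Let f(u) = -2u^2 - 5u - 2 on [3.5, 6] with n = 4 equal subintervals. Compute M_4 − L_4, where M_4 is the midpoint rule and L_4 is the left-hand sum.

M_4 = -179.62890625.
L_4 = -161.3671875.
M_4 − L_4 = -18.26171875.

-18.26171875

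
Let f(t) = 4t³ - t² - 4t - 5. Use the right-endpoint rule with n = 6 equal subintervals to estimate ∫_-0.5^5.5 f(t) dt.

Δt = (5.5 − (-0.5))/6 = 1.
Right endpoints: 0.5, 1.5, 2.5, 3.5, 4.5, 5.5.
f(0.5) = -6.75, f(1.5) = 0.25, f(2.5) = 41.25, f(3.5) = 140.25, f(4.5) = 321.25, f(5.5) = 608.25.
Sum = Δt · [f(0.5) + f(1.5) + f(2.5) + ...].
Sum = 1104.5.

1104.5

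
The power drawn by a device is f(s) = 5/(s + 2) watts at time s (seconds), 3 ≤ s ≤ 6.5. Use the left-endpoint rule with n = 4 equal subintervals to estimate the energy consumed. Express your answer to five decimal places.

2.84160

Δs = (6.5 − 3)/4 = 0.875.
Left endpoints: 3, 3.875, 4.75, 5.625.
f(3) = 1, f(3.875) = 40/47, f(4.75) = 20/27, f(5.625) = 40/61.
Sum = Δs · [f(3) + f(3.875) + f(4.75) + f(5.625)].
Sum ≈ 2.84160.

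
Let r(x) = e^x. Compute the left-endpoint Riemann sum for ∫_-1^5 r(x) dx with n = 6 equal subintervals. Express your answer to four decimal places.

Δx = (5 − (-1))/6 = 1.
Left endpoints: -1, 0, 1, 2, 3, 4.
r(-1) ≈ 0.3679, r(0) ≈ 1.0000, r(1) ≈ 2.7183, r(2) ≈ 7.3891, r(3) ≈ 20.0855, r(4) ≈ 54.5982.
Sum = Δx · [r(-1) + r(0) + r(1) + ...].
Sum ≈ 86.1589.

86.1589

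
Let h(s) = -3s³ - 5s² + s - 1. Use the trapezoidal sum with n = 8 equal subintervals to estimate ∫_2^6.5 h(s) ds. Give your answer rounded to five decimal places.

Δs = (6.5 − 2)/8 = 0.5625.
h(2) = -43, h(2.5625) = -334843/4096, h(3.125) = -70787/512, h(3.6875) = -883609/4096, h(4.25) = -317.359375, h(4.8125) = -1828303/4096, h(5.375) = -310241/512, h(5.9375) = -3273901/4096, h(6.5) = -1029.625.
T_8 = (Δs/2)·[h(s_0) + 2h(s_1) + ... + 2h(s_{7}) + h(s_8)].
Sum ≈ -1766.81030.

-1766.81030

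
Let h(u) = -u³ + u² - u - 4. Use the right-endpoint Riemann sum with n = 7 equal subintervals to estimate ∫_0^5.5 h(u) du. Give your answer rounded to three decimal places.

Δu = (5.5 − 0)/7 = 11/14.
Right endpoints: 11/14, 11/7, 33/14, 22/7, 55/14, 33/7, 5.5.
h(11/14) = -12769/2744, h(11/7) = -2395/343, h(33/14) = -38135/2744, h(22/7) = -9710/343, h(55/14) = -145781/2744, h(33/7) = -31303/343, h(5.5) = -145.625.
Sum = Δu · [h(11/14) + h(11/7) + h(33/14) + ...].
Sum ≈ -270.173.

-270.173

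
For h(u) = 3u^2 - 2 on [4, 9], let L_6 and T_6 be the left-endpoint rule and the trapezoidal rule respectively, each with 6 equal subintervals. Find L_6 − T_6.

L_6 ≈ 575.4861111.
T_6 ≈ 656.7361111.
L_6 − T_6 = -81.25.

-81.25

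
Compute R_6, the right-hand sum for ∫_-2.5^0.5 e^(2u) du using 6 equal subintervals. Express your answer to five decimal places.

Δu = (0.5 − (-2.5))/6 = 0.5.
Right endpoints: -2, -1.5, -1, -0.5, 0, 0.5.
f(-2) ≈ 0.01832, f(-1.5) ≈ 0.04979, f(-1) ≈ 0.13534, f(-0.5) ≈ 0.36788, f(0) ≈ 1.00000, f(0.5) ≈ 2.71828.
Sum = Δu · [f(-2) + f(-1.5) + f(-1) + ...].
Sum ≈ 2.14480.

2.14480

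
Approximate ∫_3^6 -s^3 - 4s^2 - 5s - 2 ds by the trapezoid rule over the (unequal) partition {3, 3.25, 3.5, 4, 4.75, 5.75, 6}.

Subinterval widths: 0.25, 0.25, 0.5, 0.75, 1, 0.25.
f(3) = -80, f(3.25) = -94.828125, f(3.5) = -111.375, f(4) = -150, f(4.75) = -223.171875, f(5.75) = -353.109375, f(6) = -392.
On each subinterval the trapezoid contributes (Δs_i/2)·[f(s_{i-1}) + f(s_i)].
Sum = -634.19140625.

-634.19140625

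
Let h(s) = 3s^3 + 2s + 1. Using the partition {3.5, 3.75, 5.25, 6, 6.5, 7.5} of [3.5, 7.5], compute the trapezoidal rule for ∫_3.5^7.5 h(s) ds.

Subinterval widths: 0.25, 1.5, 0.75, 0.5, 1.
h(3.5) = 136.625, h(3.75) = 166.703125, h(5.25) = 445.609375, h(6) = 661, h(6.5) = 837.875, h(7.5) = 1281.625.
On each subinterval the trapezoid contributes (Δs_i/2)·[h(s_{i-1}) + h(s_i)].
Sum = 2346.59765625.

2346.59765625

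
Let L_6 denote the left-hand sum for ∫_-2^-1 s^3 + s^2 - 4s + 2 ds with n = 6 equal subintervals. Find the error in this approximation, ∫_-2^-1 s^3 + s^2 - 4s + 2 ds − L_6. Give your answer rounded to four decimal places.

0.0162

Exact integral: ∫_-2^-1 f(s) ds ≈ 6.583333.
L_6 ≈ 6.567130.
Error ≈ 6.583333 − 6.567130 ≈ 0.0162.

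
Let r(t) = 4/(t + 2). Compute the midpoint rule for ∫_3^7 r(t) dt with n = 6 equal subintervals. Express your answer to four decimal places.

2.3491

Δt = (7 − 3)/6 = 2/3.
Midpoints: 10/3, 4, 14/3, 16/3, 6, 20/3.
r(10/3) = 0.75, r(4) = 2/3, r(14/3) = 0.6, r(16/3) = 6/11, r(6) = 0.5, r(20/3) = 6/13.
Sum = Δt · [r(10/3) + r(4) + r(14/3) + ...].
Sum ≈ 2.3491.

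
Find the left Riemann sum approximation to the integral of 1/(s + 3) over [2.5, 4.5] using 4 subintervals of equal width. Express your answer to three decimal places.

Δs = (4.5 − 2.5)/4 = 0.5.
Left endpoints: 2.5, 3, 3.5, 4.
f(2.5) = 2/11, f(3) = 1/6, f(3.5) = 2/13, f(4) = 1/7.
Sum = Δs · [f(2.5) + f(3) + f(3.5) + f(4)].
Sum ≈ 0.323.

0.323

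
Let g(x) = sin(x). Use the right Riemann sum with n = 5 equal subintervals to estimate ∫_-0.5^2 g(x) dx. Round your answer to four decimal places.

1.6138

Δx = (2 − (-0.5))/5 = 0.5.
Right endpoints: 0, 0.5, 1, 1.5, 2.
g(0) ≈ 0.0000, g(0.5) ≈ 0.4794, g(1) ≈ 0.8415, g(1.5) ≈ 0.9975, g(2) ≈ 0.9093.
Sum = Δx · [g(0) + g(0.5) + g(1) + g(1.5) + g(2)].
Sum ≈ 1.6138.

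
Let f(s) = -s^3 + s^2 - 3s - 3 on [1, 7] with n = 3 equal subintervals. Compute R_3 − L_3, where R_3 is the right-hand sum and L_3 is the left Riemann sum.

-624

R_3 = -932.
L_3 = -308.
R_3 − L_3 = -624.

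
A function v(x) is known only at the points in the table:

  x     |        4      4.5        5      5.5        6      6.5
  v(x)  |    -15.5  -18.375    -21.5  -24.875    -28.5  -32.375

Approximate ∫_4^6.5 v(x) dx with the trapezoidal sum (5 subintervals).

Δx = 0.5.
T_5 = (0.5/2)·[(-15.5) + 2·(-18.375) + 2·(-21.5) + 2·(-24.875) + 2·(-28.5) + (-32.375)] = -58.59375.

-58.59375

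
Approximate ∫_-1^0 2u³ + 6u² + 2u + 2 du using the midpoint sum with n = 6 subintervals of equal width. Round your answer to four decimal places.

Δu = (0 − (-1))/6 = 1/6.
Midpoints: -11/12, -0.75, -7/12, -5/12, -0.25, -1/12.
f(-11/12) = 3169/864, f(-0.75) = 3.03125, f(-7/12) = 2141/864, f(-5/12) = 1783/864, f(-0.25) = 1.84375, f(-1/12) = 1619/864.
Sum = Δu · [f(-11/12) + f(-0.75) + f(-7/12) + ...].
Sum ≈ 2.4931.

2.4931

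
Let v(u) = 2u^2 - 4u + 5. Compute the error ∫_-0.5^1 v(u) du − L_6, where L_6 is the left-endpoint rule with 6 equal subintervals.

Exact integral: ∫_-0.5^1 v(u) du = 6.75.
L_6 = 7.34375.
Error = 6.75 − 7.34375 = -0.59375.

-0.59375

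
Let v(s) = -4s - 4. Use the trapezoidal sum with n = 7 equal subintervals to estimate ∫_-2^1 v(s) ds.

-6

Δs = (1 − (-2))/7 = 3/7.
v(-2) = 4, v(-11/7) = 16/7, v(-8/7) = 4/7, v(-5/7) = -8/7, v(-2/7) = -20/7, v(1/7) = -32/7, v(4/7) = -44/7, v(1) = -8.
T_7 = (Δs/2)·[v(s_0) + 2v(s_1) + ... + 2v(s_{6}) + v(s_7)].
Sum = -6.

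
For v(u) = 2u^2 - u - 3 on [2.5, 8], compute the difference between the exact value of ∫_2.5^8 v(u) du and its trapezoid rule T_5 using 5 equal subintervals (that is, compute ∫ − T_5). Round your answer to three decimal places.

Exact integral: ∫_2.5^8 v(u) du ≈ 285.54167.
T_5 = 287.76.
Error ≈ 285.54167 − 287.76 ≈ -2.218.

-2.218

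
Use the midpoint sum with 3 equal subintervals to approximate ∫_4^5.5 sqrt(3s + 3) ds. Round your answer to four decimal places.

6.2260

Δs = (5.5 − 4)/3 = 0.5.
Midpoints: 4.25, 4.75, 5.25.
f(4.25) ≈ 3.9686, f(4.75) ≈ 4.1533, f(5.25) ≈ 4.3301.
Sum = Δs · [f(4.25) + f(4.75) + f(5.25)].
Sum ≈ 6.2260.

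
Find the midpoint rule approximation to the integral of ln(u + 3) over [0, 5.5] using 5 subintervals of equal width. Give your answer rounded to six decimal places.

Δu = (5.5 − 0)/5 = 1.1.
Midpoints: 0.55, 1.65, 2.75, 3.85, 4.95.
f(0.55) ≈ 1.266948, f(1.65) ≈ 1.536867, f(2.75) ≈ 1.749200, f(3.85) ≈ 1.924249, f(4.95) ≈ 2.073172.
Sum = Δu · [f(0.55) + f(1.65) + f(2.75) + f(3.85) + f(4.95)].
Sum ≈ 9.405479.

9.405479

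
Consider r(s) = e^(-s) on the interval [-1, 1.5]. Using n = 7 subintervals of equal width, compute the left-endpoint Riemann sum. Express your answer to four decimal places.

Δs = (1.5 − (-1))/7 = 5/14.
Left endpoints: -1, -9/14, -2/7, 1/14, 3/7, 11/14, 8/7.
r(-1) ≈ 2.7183, r(-9/14) ≈ 1.9019, r(-2/7) ≈ 1.3307, r(1/14) ≈ 0.9311, r(3/7) ≈ 0.6514, r(11/14) ≈ 0.4558, r(8/7) ≈ 0.3189.
Sum = Δs · [r(-1) + r(-9/14) + r(-2/7) + ...].
Sum ≈ 2.9672.

2.9672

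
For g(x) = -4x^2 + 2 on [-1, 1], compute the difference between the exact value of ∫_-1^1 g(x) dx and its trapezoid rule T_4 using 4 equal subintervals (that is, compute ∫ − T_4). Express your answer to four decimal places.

Exact integral: ∫_-1^1 g(x) dx ≈ 1.333333.
T_4 = 1.
Error ≈ 1.333333 − 1 ≈ 0.3333.

0.3333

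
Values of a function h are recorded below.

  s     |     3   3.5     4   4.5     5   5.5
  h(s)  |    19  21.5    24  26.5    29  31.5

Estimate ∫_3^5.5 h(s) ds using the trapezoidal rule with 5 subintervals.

63.125

Δs = 0.5.
T_5 = (0.5/2)·[19 + 2·21.5 + 2·24 + 2·26.5 + 2·29 + 31.5] = 63.125.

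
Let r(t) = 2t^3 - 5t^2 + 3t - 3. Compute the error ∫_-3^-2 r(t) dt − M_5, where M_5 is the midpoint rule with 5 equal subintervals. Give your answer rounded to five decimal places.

Exact integral: ∫_-3^-2 r(t) dt ≈ -74.6666667.
M_5 = -74.6.
Error ≈ -74.6666667 − (-74.6) ≈ -0.06667.

-0.06667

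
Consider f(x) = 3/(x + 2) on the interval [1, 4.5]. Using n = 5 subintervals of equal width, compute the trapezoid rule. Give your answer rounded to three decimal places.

Δx = (4.5 − 1)/5 = 0.7.
f(1) = 1, f(1.7) = 30/37, f(2.4) = 15/22, f(3.1) = 10/17, f(3.8) = 15/29, f(4.5) = 6/13.
T_5 = (Δx/2)·[f(x_0) + 2f(x_1) + ... + 2f(x_{4}) + f(x_5)].
Sum ≈ 2.330.

2.330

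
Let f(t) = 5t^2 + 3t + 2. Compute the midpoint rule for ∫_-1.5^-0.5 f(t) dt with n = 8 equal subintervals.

Δt = (-0.5 − (-1.5))/8 = 0.125.
Midpoints: -1.4375, -1.3125, -1.1875, -1.0625, -0.9375, -0.8125, -0.6875, -0.5625.
f(-1.4375) = 8.01953125, f(-1.3125) = 6.67578125, f(-1.1875) = 5.48828125, f(-1.0625) = 4.45703125, f(-0.9375) = 3.58203125, f(-0.8125) = 2.86328125, f(-0.6875) = 2.30078125, f(-0.5625) = 1.89453125.
Sum = Δt · [f(-1.4375) + f(-1.3125) + f(-1.1875) + ...].
Sum = 4.41015625.

4.41015625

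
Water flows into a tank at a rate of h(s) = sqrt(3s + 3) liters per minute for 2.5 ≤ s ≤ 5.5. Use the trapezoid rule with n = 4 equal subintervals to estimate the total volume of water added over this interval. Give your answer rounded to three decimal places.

11.569

Δs = (5.5 − 2.5)/4 = 0.75.
h(2.5) ≈ 3.240, h(3.25) ≈ 3.571, h(4) ≈ 3.873, h(4.75) ≈ 4.153, h(5.5) ≈ 4.416.
T_4 = (Δs/2)·[h(s_0) + 2h(s_1) + 2h(s_2) + 2h(s_3) + h(s_4)].
Sum ≈ 11.569.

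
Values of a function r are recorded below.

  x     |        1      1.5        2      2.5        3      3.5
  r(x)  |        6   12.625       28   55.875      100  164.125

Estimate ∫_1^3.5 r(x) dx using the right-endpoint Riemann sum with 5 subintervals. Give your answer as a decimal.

180.3125

Δx = 0.5.
Sum = 0.5·[12.625 + 28 + 55.875 + 100 + 164.125] = 180.3125.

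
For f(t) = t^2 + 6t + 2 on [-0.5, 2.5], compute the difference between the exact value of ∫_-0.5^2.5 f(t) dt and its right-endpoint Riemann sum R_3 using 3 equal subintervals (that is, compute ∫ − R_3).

Exact integral: ∫_-0.5^2.5 f(t) dt = 29.25.
R_3 = 41.75.
Error = 29.25 − 41.75 = -12.5.

-12.5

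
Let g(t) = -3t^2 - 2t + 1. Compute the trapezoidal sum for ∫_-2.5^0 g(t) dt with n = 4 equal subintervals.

Δt = (0 − (-2.5))/4 = 0.625.
g(-2.5) = -12.75, g(-1.875) = -5.796875, g(-1.25) = -1.1875, g(-0.625) = 1.078125, g(0) = 1.
T_4 = (Δt/2)·[g(t_0) + 2g(t_1) + 2g(t_2) + 2g(t_3) + g(t_4)].
Sum = -7.36328125.

-7.36328125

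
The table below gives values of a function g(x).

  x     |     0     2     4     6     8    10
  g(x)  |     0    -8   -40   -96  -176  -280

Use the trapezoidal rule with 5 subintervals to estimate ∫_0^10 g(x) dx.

-920

Δx = 2.
T_5 = (2/2)·[0 + 2·(-8) + 2·(-40) + 2·(-96) + 2·(-176) + (-280)] = -920.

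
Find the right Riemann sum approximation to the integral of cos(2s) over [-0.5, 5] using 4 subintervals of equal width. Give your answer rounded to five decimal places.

-0.90776

Δs = (5 − (-0.5))/4 = 1.375.
Right endpoints: 0.875, 2.25, 3.625, 5.
f(0.875) ≈ -0.17825, f(2.25) ≈ -0.21080, f(3.625) ≈ 0.56792, f(5) ≈ -0.83907.
Sum = Δs · [f(0.875) + f(2.25) + f(3.625) + f(5)].
Sum ≈ -0.90776.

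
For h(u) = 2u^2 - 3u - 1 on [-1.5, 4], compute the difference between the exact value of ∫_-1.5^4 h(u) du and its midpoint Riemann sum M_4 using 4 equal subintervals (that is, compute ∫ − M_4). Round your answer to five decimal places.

Exact integral: ∫_-1.5^4 h(u) du ≈ 18.7916667.
M_4 = 17.05859375.
Error ≈ 18.7916667 − 17.05859375 ≈ 1.73307.

1.73307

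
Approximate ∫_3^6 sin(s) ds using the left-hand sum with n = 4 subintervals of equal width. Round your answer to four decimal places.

Δs = (6 − 3)/4 = 0.75.
Left endpoints: 3, 3.75, 4.5, 5.25.
f(3) ≈ 0.1411, f(3.75) ≈ -0.5716, f(4.5) ≈ -0.9775, f(5.25) ≈ -0.8589.
Sum = Δs · [f(3) + f(3.75) + f(4.5) + f(5.25)].
Sum ≈ -1.7002.

-1.7002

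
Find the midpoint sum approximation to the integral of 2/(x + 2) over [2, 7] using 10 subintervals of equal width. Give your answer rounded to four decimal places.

1.6208

Δx = (7 − 2)/10 = 0.5.
Midpoints: 2.25, 2.75, 3.25, 3.75, 4.25, 4.75, 5.25, 5.75, 6.25, 6.75.
f(2.25) = 8/17, f(2.75) = 8/19, f(3.25) = 8/21, f(3.75) = 8/23, f(4.25) = 0.32, f(4.75) = 8/27, f(5.25) = 8/29, f(5.75) = 8/31, f(6.25) = 8/33, f(6.75) = 8/35.
Sum = Δx · [f(2.25) + f(2.75) + f(3.25) + ...].
Sum ≈ 1.6208.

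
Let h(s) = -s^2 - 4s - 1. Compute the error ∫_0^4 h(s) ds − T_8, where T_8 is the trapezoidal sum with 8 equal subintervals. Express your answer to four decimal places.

0.1667

Exact integral: ∫_0^4 h(s) ds ≈ -57.333333.
T_8 = -57.5.
Error ≈ -57.333333 − (-57.5) ≈ 0.1667.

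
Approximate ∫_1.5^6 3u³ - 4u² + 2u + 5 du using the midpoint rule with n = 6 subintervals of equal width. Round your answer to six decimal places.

734.677734

Δu = (6 − 1.5)/6 = 0.75.
Midpoints: 1.875, 2.625, 3.375, 4.125, 4.875, 5.625.
f(1.875) = 7405/512, f(2.625) = 18919/512, f(3.375) = 41737/512, f(4.125) = 79747/512, f(4.875) = 136837/512, f(5.625) = 216895/512.
Sum = Δu · [f(1.875) + f(2.625) + f(3.375) + ...].
Sum ≈ 734.677734.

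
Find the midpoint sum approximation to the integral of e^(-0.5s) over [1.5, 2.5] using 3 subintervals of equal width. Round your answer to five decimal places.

Δs = (2.5 − 1.5)/3 = 1/3.
Midpoints: 5/3, 2, 7/3.
f(5/3) ≈ 0.43460, f(2) ≈ 0.36788, f(7/3) ≈ 0.31140.
Sum = Δs · [f(5/3) + f(2) + f(7/3)].
Sum ≈ 0.37129.

0.37129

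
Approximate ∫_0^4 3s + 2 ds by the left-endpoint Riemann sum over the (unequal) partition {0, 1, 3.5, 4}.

Subinterval widths: 1, 2.5, 0.5.
Left endpoints: 0, 1, 3.5.
f(0) = 2, f(1) = 5, f(3.5) = 12.5.
Sum = Σ Δs_i · f(s_i).
Sum = 20.75.

20.75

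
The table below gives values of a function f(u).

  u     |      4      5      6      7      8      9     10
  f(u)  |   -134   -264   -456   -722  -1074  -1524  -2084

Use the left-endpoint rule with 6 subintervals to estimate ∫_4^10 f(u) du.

-4174

Δu = 1.
Sum = 1·[(-134) + (-264) + (-456) + (-722) + (-1074) + (-1524)] = -4174.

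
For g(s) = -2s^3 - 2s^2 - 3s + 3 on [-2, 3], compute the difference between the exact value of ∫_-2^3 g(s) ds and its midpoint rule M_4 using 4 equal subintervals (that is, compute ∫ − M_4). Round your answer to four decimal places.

-3.2552

Exact integral: ∫_-2^3 g(s) ds ≈ -48.333333.
M_4 = -45.078125.
Error ≈ -48.333333 − (-45.078125) ≈ -3.2552.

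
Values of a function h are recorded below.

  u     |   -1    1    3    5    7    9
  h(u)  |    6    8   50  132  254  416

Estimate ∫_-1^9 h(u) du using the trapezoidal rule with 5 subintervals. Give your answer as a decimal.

1310

Δu = 2.
T_5 = (2/2)·[6 + 2·8 + 2·50 + 2·132 + 2·254 + 416] = 1310.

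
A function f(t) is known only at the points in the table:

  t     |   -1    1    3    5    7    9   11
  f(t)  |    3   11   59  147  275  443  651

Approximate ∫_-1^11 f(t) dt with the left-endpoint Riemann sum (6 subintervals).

Δt = 2.
Sum = 2·[3 + 11 + 59 + 147 + 275 + 443] = 1876.

1876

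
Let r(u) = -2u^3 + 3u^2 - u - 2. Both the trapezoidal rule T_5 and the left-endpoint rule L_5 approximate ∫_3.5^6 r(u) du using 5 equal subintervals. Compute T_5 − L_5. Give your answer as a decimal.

-69.375

T_5 = -419.375.
L_5 = -350.
T_5 − L_5 = -69.375.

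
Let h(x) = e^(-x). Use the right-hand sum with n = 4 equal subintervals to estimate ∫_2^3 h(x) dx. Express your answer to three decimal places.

Δx = (3 − 2)/4 = 0.25.
Right endpoints: 2.25, 2.5, 2.75, 3.
h(2.25) ≈ 0.105, h(2.5) ≈ 0.082, h(2.75) ≈ 0.064, h(3) ≈ 0.050.
Sum = Δx · [h(2.25) + h(2.5) + h(2.75) + h(3)].
Sum ≈ 0.075.

0.075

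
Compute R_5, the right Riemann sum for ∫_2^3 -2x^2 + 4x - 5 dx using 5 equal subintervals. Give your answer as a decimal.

-8.28

Δx = (3 − 2)/5 = 0.2.
Right endpoints: 2.2, 2.4, 2.6, 2.8, 3.
f(2.2) = -5.88, f(2.4) = -6.92, f(2.6) = -8.12, f(2.8) = -9.48, f(3) = -11.
Sum = Δx · [f(2.2) + f(2.4) + f(2.6) + f(2.8) + f(3)].
Sum = -8.28.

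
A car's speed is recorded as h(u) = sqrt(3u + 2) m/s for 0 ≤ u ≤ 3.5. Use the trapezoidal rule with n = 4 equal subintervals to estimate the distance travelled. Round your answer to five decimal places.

Δu = (3.5 − 0)/4 = 0.875.
h(0) ≈ 1.41421, h(0.875) ≈ 2.15058, h(1.75) ≈ 2.69258, h(2.625) ≈ 3.14245, h(3.5) ≈ 3.53553.
T_4 = (Δu/2)·[h(u_0) + 2h(u_1) + 2h(u_2) + 2h(u_3) + h(u_4)].
Sum ≈ 9.15293.

9.15293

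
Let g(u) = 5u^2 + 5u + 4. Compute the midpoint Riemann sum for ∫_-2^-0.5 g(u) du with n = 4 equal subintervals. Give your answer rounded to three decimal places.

Δu = (-0.5 − (-2))/4 = 0.375.
Midpoints: -1.8125, -1.4375, -1.0625, -0.6875.
g(-1.8125) = 11.36328125, g(-1.4375) = 7.14453125, g(-1.0625) = 4.33203125, g(-0.6875) = 2.92578125.
Sum = Δu · [g(-1.8125) + g(-1.4375) + g(-1.0625) + g(-0.6875)].
Sum ≈ 9.662.

9.662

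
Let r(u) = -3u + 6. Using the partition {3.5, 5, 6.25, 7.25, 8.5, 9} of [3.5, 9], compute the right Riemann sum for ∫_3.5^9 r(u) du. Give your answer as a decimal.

-80.0625

Subinterval widths: 1.5, 1.25, 1, 1.25, 0.5.
Right endpoints: 5, 6.25, 7.25, 8.5, 9.
r(5) = -9, r(6.25) = -12.75, r(7.25) = -15.75, r(8.5) = -19.5, r(9) = -21.
Sum = Σ Δu_i · r(u_i).
Sum = -80.0625.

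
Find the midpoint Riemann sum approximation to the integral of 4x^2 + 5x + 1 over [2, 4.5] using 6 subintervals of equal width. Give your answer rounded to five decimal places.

Δx = (4.5 − 2)/6 = 5/12.
Midpoints: 53/24, 2.625, 73/24, 83/24, 3.875, 103/24.
f(53/24) = 4543/144, f(2.625) = 41.6875, f(73/24) = 7663/144, f(83/24) = 9523/144, f(3.875) = 80.4375, f(103/24) = 13843/144.
Sum = Δx · [f(53/24) + f(2.625) + f(73/24) + ...].
Sum ≈ 153.81366.

153.81366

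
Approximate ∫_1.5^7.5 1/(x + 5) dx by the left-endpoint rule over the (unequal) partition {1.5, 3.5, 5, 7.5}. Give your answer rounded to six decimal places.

0.734163

Subinterval widths: 2, 1.5, 2.5.
Left endpoints: 1.5, 3.5, 5.
f(1.5) = 2/13, f(3.5) = 2/17, f(5) = 0.1.
Sum = Σ Δx_i · f(x_i).
Sum ≈ 0.734163.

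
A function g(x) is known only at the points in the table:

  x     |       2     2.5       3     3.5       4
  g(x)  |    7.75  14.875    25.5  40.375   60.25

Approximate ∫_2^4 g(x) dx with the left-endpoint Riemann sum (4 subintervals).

Δx = 0.5.
Sum = 0.5·[7.75 + 14.875 + 25.5 + 40.375] = 44.25.

44.25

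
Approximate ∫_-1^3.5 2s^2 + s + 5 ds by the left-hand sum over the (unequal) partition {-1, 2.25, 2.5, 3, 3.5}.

46.84375

Subinterval widths: 3.25, 0.25, 0.5, 0.5.
Left endpoints: -1, 2.25, 2.5, 3.
f(-1) = 6, f(2.25) = 17.375, f(2.5) = 20, f(3) = 26.
Sum = Σ Δs_i · f(s_i).
Sum = 46.84375.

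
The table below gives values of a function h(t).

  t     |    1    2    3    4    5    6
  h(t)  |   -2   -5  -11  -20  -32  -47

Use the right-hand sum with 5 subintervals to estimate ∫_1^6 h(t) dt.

-115

Δt = 1.
Sum = 1·[(-5) + (-11) + (-20) + (-32) + (-47)] = -115.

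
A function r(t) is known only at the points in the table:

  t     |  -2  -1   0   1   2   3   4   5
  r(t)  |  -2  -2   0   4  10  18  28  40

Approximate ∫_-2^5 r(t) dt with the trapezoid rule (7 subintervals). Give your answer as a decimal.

Δt = 1.
T_7 = (1/2)·[(-2) + 2·(-2) + 2·0 + 2·4 + 2·10 + 2·18 + 2·28 + 40] = 77.

77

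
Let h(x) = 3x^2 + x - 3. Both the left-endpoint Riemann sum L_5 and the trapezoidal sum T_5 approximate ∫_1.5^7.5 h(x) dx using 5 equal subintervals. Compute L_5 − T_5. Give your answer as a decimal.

L_5 = 331.02.
T_5 = 431.82.
L_5 − T_5 = -100.8.

-100.8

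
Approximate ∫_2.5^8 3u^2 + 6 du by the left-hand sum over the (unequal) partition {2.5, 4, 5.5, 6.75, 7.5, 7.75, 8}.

Subinterval widths: 1.5, 1.5, 1.25, 0.75, 0.25, 0.25.
Left endpoints: 2.5, 4, 5.5, 6.75, 7.5, 7.75.
f(2.5) = 24.75, f(4) = 54, f(5.5) = 96.75, f(6.75) = 142.6875, f(7.5) = 174.75, f(7.75) = 186.1875.
Sum = Σ Δu_i · f(u_i).
Sum = 436.3125.

436.3125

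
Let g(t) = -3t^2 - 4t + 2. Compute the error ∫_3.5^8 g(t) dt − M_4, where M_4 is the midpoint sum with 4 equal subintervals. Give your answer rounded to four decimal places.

Exact integral: ∫_3.5^8 g(t) dt = -563.625.
M_4 ≈ -562.201172.
Error ≈ -563.625 − (-562.201172) ≈ -1.4238.

-1.4238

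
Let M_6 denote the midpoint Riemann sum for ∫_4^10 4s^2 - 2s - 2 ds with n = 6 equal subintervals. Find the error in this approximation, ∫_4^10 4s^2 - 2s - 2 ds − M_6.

Exact integral: ∫_4^10 f(s) ds = 1152.
M_6 = 1150.
Error = 1152 − 1150 = 2.

2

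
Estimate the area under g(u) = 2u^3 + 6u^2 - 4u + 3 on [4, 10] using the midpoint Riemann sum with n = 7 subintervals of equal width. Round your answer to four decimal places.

Δu = (10 − 4)/7 = 6/7.
Midpoints: 31/7, 37/7, 43/7, 7, 55/7, 61/7, 67/7.
g(31/7) = 94897/343, g(37/7) = 152581/343, g(43/7) = 229273/343, g(7) = 955, g(55/7) = 450049/343, g(61/7) = 599317/343, g(67/7) = 777961/343.
Sum = Δu · [g(31/7) + g(37/7) + g(43/7) + ...].
Sum ≈ 6576.3673.

6576.3673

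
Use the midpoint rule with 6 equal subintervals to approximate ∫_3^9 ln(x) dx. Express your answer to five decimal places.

Δx = (9 − 3)/6 = 1.
Midpoints: 3.5, 4.5, 5.5, 6.5, 7.5, 8.5.
f(3.5) ≈ 1.25276, f(4.5) ≈ 1.50408, f(5.5) ≈ 1.70475, f(6.5) ≈ 1.87180, f(7.5) ≈ 2.01490, f(8.5) ≈ 2.14007.
Sum = Δx · [f(3.5) + f(4.5) + f(5.5) + ...].
Sum ≈ 10.48836.

10.48836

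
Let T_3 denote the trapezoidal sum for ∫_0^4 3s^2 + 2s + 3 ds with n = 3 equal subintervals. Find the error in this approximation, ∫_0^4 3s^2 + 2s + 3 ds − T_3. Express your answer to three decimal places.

-3.556

Exact integral: ∫_0^4 f(s) ds = 92.
T_3 ≈ 95.55556.
Error ≈ 92 − 95.55556 ≈ -3.556.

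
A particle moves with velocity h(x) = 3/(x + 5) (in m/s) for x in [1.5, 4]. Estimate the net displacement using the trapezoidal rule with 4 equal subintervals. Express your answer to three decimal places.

0.977

Δx = (4 − 1.5)/4 = 0.625.
h(1.5) = 6/13, h(2.125) = 8/19, h(2.75) = 12/31, h(3.375) = 24/67, h(4) = 1/3.
T_4 = (Δx/2)·[h(x_0) + 2h(x_1) + 2h(x_2) + 2h(x_3) + h(x_4)].
Sum ≈ 0.977.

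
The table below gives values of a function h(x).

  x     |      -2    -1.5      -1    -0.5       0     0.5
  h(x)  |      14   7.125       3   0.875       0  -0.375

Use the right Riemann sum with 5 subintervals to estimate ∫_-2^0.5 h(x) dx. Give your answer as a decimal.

Δx = 0.5.
Sum = 0.5·[7.125 + 3 + 0.875 + 0 + (-0.375)] = 5.3125.

5.3125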